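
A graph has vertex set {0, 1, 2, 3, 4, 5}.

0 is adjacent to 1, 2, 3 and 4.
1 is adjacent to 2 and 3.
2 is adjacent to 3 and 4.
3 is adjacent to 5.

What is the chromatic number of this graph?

4

0, 1, 2, 3 are mutually adjacent (a clique of size 4), so at least 4 colors are needed.
One proper 4-coloring: 0=blue, 1=yellow, 2=green, 3=red, 4=red, 5=blue. Every edge joins two different colors.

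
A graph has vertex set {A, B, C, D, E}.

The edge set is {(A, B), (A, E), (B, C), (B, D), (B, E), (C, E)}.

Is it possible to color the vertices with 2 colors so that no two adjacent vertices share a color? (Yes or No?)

No

A, B, E form a triangle, so at least 3 colors are needed.
So 2 colors are not enough.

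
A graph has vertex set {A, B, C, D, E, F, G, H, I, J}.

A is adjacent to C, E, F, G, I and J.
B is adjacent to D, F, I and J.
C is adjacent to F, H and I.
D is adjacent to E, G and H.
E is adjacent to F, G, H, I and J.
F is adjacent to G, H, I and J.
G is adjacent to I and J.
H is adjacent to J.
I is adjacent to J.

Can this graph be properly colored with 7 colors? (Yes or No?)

Yes

The chromatic number is 6. A, E, F, G, I, J are pairwise adjacent (a clique of size 6), so at least 6 colors are needed.
6 colors suffice: A=5, B=4, C=3, D=1, E=4, F=1, G=6, H=2, I=2, J=3.
Since 7 ≥ 6, a proper 7-coloring certainly exists.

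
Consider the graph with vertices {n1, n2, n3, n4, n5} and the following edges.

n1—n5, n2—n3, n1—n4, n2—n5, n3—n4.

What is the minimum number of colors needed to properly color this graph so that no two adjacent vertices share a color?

The cycle n2-n3-n4-n1-n5-n2 has odd length 5, so it cannot be 2-colored; at least 3 colors are needed.
A valid assignment using 3 colors: n1=2, n2=3, n3=2, n4=1, n5=1. Every edge joins two different colors.

3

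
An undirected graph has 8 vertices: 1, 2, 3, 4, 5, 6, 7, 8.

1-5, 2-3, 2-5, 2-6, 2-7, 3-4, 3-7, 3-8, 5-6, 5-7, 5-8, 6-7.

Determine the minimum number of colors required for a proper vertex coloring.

2, 5, 6, 7 form a clique, so at least 4 colors are needed.
4 colors suffice: color a → {3, 5}; color b → {1, 2, 4, 8}; color c → {7}; color d → {6}. Every edge joins two different colors.

4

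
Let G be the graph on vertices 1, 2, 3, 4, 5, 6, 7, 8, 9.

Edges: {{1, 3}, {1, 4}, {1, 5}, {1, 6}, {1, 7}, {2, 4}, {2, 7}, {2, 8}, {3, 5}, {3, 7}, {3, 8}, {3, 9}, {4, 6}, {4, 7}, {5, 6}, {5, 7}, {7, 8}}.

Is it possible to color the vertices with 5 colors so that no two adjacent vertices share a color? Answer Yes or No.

Yes

The chromatic number is 4. 1, 3, 5, 7 are mutually adjacent (a clique of size 4), so at least 4 colors are needed.
4 colors suffice: color red → {6, 7, 9}; color blue → {3, 4}; color green → {1, 8}; color yellow → {2, 5}.
Since 5 ≥ 4, a proper 5-coloring certainly exists.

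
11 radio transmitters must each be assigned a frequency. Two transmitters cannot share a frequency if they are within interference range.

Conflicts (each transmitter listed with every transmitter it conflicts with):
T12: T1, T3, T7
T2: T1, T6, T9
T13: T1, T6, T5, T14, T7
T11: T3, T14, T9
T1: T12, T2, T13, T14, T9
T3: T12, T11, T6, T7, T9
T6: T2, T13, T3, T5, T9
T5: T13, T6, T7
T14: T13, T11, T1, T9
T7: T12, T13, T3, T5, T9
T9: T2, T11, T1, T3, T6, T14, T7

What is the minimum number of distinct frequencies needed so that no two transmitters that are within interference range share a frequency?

3

T11, T3, T9 all conflict with each other, so at least 3 frequencies are needed.
Using 3 frequencies: T12=1, T2=2, T13=1, T11=3, T1=3, T3=2, T6=3, T5=2, T14=2, T7=3, T9=1. Every pair that conflicts lands in different frequencies.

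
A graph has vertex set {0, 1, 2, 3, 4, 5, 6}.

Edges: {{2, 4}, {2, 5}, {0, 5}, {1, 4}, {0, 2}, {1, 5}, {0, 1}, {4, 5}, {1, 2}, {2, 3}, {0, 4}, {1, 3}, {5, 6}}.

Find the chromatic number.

0, 1, 2, 4, 5 are mutually adjacent (a clique of size 5), so at least 5 colors are needed.
A valid assignment using 5 colors: 0=purple, 1=red, 2=blue, 3=green, 4=yellow, 5=green, 6=red. Every edge joins two different colors.

5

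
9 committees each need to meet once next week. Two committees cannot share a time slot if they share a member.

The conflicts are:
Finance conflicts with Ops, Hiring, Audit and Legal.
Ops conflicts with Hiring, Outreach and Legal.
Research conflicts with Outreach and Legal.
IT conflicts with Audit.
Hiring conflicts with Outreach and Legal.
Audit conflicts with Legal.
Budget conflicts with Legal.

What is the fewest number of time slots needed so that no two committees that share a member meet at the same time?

Finance, Ops, Hiring, Legal pairwise conflict, so at least 4 time slots are needed.
4 time slots suffice: time slot 1 → {IT, Outreach, Legal}; time slot 2 → {Finance, Research, Budget}; time slot 3 → {Ops, Audit}; time slot 4 → {Hiring}. Every pair that conflicts lands in different time slots.

4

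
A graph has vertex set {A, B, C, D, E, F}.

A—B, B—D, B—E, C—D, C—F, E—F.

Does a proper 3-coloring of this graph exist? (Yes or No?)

The chromatic number is 3. The cycle F-C-D-B-E-F has odd length 5, so it cannot be 2-colored; at least 3 colors are needed.
3 colors suffice: A=blue, B=red, C=red, D=blue, E=blue, F=green.
That is already a proper 3-coloring.

Yes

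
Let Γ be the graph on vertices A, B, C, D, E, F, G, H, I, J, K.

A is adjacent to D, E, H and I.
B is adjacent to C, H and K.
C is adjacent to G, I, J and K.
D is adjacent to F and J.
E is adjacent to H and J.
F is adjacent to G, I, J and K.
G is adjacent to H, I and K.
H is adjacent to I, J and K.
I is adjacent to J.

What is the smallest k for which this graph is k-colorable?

3

G, H, K are mutually adjacent, so at least 3 colors are needed.
One proper 3-coloring: A=3, B=3, C=1, D=2, E=2, F=1, G=3, H=1, I=2, J=3, K=2. Every edge joins two different colors.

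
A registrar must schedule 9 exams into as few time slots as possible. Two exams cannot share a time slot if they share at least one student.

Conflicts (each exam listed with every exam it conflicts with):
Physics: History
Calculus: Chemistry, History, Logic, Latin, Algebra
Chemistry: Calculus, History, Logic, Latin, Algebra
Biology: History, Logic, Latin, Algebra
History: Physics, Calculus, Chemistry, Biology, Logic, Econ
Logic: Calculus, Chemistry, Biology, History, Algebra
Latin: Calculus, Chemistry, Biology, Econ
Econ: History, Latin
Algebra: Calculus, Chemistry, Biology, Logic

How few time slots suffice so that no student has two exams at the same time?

4

Calculus, Chemistry, History, Logic are mutually in conflict, so at least 4 time slots are needed.
Using 4 time slots: Physics=2, Calculus=4, Chemistry=3, Biology=3, History=1, Logic=2, Latin=1, Econ=2, Algebra=1. Each listed conflict is separated.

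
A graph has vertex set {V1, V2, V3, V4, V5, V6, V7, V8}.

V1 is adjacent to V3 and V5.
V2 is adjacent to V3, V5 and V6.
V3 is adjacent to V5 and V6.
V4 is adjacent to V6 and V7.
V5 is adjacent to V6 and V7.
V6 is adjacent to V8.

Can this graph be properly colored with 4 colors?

Yes

The chromatic number is 4. V2, V3, V5, V6 are pairwise adjacent (a clique of size 4), so at least 4 colors are needed.
4 colors suffice: V1=B, V2=Y, V3=G, V4=R, V5=R, V6=B, V7=B, V8=R.
That is already a proper 4-coloring.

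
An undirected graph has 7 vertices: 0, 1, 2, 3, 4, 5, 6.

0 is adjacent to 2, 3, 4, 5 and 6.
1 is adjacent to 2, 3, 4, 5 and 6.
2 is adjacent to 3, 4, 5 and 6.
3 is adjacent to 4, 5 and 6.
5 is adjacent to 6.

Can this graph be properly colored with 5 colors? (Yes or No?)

The chromatic number is 5. 1, 2, 3, 5, 6 are mutually adjacent (a clique of size 5), so at least 5 colors are needed.
A valid assignment using 5 colors: 0=c, 1=c, 2=b, 3=a, 4=d, 5=d, 6=e.
That is already a proper 5-coloring.

Yes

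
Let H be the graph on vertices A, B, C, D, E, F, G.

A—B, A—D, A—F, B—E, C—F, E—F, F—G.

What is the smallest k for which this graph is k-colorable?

2

E and F are adjacent, so at least 2 colors are needed.
2 colors suffice: color red → {B, D, F}; color blue → {A, C, E, G}. Each edge has distinct colors on its endpoints.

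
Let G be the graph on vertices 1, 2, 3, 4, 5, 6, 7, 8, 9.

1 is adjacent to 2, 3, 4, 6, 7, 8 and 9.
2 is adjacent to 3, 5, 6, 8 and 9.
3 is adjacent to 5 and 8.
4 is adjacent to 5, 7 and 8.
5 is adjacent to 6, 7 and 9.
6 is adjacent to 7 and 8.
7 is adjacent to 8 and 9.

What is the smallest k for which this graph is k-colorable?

4

1, 2, 3, 8 form a clique, so at least 4 colors are needed.
4 colors suffice: 1=a, 2=b, 3=d, 4=d, 5=a, 6=d, 7=b, 8=c, 9=c. Each edge has distinct colors on its endpoints.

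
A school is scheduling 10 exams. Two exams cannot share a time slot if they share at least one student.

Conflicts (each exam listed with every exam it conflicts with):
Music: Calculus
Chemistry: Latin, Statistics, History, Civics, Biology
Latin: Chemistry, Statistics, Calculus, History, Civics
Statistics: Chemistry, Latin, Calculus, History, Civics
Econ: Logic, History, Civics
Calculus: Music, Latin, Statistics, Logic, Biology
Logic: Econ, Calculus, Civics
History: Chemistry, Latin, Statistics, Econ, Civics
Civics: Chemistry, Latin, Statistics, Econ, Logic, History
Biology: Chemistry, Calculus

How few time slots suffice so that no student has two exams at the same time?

Chemistry, Latin, Statistics, History, Civics all conflict with each other, so at least 5 time slots are needed.
5 time slots suffice: time slot 1 → {Calculus, Civics}; time slot 2 → {Music, Chemistry, Logic}; time slot 3 → {Latin, Econ, Biology}; time slot 4 → {Statistics}; time slot 5 → {History}. No two conflicting exams share a time slot.

5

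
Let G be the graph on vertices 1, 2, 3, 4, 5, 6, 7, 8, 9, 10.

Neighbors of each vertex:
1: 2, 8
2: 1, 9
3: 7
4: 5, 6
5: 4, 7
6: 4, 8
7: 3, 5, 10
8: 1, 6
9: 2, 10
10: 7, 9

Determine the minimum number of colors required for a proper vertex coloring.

3

The cycle 4-6-8-1-2-9-10-7-5-4 has odd length 9, so it cannot be 2-colored; at least 3 colors are needed.
A valid assignment using 3 colors: 1=blue, 2=red, 3=blue, 4=red, 5=blue, 6=blue, 7=red, 8=red, 9=blue, 10=green. Each edge has distinct colors on its endpoints.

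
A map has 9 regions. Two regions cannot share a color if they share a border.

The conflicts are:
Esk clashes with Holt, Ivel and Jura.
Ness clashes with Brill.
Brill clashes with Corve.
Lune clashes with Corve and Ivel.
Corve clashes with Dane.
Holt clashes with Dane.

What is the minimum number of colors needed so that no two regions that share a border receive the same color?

Lune and Corve conflict, so at least 2 colors are needed.
A valid assignment using 2 colors: Esk=2, Ness=1, Brill=2, Lune=2, Corve=1, Holt=1, Dane=2, Ivel=1, Jura=1. No two conflicting regions share a color.

2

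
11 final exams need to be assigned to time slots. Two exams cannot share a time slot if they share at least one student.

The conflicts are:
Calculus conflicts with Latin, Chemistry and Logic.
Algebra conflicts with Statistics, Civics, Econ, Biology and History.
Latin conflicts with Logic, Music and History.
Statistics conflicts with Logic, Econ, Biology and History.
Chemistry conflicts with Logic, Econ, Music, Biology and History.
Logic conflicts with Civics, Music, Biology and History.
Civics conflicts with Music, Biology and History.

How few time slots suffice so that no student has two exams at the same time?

3

Logic, Civics, Music pairwise conflict, so at least 3 time slots are needed.
3 time slots suffice: time slot 1 → {Algebra, Logic}; time slot 2 → {Latin, Statistics, Chemistry, Civics}; time slot 3 → {Calculus, Econ, Music, Biology, History}. Every pair that conflicts lands in different time slots.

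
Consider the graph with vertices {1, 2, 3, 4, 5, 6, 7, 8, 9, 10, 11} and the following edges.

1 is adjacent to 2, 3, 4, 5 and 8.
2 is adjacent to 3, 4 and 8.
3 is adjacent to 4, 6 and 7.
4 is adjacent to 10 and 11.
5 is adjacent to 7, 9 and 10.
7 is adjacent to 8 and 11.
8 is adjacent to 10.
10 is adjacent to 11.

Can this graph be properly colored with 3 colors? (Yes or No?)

1, 2, 3, 4 are mutually adjacent (a clique of size 4), so at least 4 colors are needed.
So 3 colors are not enough.

No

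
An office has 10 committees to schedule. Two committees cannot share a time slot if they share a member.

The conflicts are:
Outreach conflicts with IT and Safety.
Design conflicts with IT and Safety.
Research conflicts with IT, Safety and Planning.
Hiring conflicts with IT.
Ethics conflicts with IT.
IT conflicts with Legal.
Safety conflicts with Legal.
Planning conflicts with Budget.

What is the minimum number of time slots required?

2

Planning and Budget conflict, so at least 2 time slots are needed.
2 time slots suffice: Outreach=2, Design=2, Research=2, Hiring=2, Ethics=2, IT=1, Safety=1, Planning=1, Legal=2, Budget=2. No two conflicting committees share a time slot.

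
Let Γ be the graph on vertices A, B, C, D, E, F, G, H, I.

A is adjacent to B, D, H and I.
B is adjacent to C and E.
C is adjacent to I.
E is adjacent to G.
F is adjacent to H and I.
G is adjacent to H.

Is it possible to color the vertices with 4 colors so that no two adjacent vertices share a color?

Yes

The chromatic number is 3. The cycle B-A-H-G-E-B has odd length 5, so it cannot be 2-colored; at least 3 colors are needed.
3 colors suffice: color red → {A, C, E, F}; color blue → {B, D, H, I}; color green → {G}.
Since 4 ≥ 3, a proper 4-coloring certainly exists.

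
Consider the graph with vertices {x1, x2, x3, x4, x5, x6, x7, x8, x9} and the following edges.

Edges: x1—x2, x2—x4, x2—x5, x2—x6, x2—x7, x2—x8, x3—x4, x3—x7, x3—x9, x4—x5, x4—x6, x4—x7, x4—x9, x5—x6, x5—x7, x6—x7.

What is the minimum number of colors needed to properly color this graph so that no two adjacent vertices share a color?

5

x2, x4, x5, x6, x7 are mutually adjacent (a clique of size 5), so at least 5 colors are needed.
5 colors suffice: color 1 → {x2, x3}; color 2 → {x1, x4, x8}; color 3 → {x7, x9}; color 4 → {x5}; color 5 → {x6}. No two adjacent vertices share a color.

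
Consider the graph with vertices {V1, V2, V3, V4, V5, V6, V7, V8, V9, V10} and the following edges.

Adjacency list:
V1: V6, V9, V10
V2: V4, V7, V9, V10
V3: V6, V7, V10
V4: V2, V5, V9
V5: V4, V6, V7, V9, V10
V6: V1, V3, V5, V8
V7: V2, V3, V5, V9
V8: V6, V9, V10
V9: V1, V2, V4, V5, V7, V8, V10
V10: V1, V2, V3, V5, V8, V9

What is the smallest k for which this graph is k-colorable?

3

V5, V9, V10 are pairwise adjacent, so at least 3 colors are needed.
3 colors suffice: color R → {V6, V9}; color B → {V4, V7, V10}; color G → {V1, V2, V3, V5, V8}. No two adjacent vertices share a color.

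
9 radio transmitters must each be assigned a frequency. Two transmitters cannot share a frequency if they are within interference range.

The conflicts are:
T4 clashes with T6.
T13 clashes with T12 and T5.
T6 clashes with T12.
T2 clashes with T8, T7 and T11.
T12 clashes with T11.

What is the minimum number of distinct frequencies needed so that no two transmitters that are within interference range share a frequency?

T6 and T12 conflict, so at least 2 frequencies are needed.
2 frequencies suffice: frequency 1 → {T4, T2, T12, T5}; frequency 2 → {T13, T6, T8, T7, T11}. Every pair that conflicts lands in different frequencies.

2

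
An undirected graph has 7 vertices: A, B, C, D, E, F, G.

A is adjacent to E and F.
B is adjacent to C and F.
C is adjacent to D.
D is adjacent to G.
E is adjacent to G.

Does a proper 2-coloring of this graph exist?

The cycle B-C-D-G-E-A-F-B has odd length 7, so it cannot be 2-colored; at least 3 colors are needed.
So 2 colors are not enough.

No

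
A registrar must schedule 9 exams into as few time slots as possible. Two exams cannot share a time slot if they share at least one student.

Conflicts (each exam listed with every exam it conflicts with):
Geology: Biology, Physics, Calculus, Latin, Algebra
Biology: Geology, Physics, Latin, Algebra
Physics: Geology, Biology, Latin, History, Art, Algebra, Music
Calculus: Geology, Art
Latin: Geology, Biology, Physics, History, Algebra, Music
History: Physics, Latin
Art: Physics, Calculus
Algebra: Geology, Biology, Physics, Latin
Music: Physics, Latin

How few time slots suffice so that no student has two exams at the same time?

5

Geology, Biology, Physics, Latin, Algebra all conflict with each other, so at least 5 time slots are needed.
5 time slots suffice: Geology=3, Biology=4, Physics=1, Calculus=1, Latin=2, History=3, Art=2, Algebra=5, Music=3. No two conflicting exams share a time slot.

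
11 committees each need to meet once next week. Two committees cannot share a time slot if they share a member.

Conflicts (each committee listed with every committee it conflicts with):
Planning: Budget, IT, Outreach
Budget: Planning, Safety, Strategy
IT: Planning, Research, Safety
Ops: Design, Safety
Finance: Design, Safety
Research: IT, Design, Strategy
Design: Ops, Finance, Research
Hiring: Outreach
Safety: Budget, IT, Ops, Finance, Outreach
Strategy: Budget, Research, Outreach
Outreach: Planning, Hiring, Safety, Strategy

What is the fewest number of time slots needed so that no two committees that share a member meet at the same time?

3

The cycle Research-IT-Planning-Budget-Strategy-Research has odd length 5, so it cannot be 2-colored; at least 3 time slots are needed.
A valid assignment using 3 time slots: Planning=1, Budget=2, IT=2, Ops=2, Finance=2, Research=3, Design=1, Hiring=1, Safety=1, Strategy=1, Outreach=2. Each listed conflict is separated.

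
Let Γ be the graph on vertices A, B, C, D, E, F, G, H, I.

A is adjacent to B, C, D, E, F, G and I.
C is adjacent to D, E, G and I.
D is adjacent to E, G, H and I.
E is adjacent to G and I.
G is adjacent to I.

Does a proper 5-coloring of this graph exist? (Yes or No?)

A, C, D, E, G, I are pairwise adjacent (a clique of size 6), so at least 6 colors are needed.
So 5 colors are not enough.

No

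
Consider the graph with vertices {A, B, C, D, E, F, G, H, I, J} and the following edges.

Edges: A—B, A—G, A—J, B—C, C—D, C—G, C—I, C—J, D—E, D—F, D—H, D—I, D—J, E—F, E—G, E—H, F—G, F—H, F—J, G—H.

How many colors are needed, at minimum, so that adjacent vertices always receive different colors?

E, F, G, H form a clique, so at least 4 colors are needed.
4 colors suffice: color red → {B, D, G}; color blue → {A, C, F}; color green → {H, I, J}; color yellow → {E}. Each edge has distinct colors on its endpoints.

4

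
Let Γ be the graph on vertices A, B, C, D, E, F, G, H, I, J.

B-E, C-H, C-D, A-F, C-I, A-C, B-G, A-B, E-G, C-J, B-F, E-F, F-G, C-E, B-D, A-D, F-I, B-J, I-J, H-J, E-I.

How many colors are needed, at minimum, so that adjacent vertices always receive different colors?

4

B, E, F, G form a clique, so at least 4 colors are needed.
4 colors suffice: color 1 → {B, C}; color 2 → {A, E, J}; color 3 → {D, F, H}; color 4 → {G, I}. Each edge has distinct colors on its endpoints.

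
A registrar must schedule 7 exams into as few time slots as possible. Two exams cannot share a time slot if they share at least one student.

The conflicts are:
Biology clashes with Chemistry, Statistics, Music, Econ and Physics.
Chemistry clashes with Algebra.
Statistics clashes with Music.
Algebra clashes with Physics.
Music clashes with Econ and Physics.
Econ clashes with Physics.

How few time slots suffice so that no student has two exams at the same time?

Biology, Music, Econ, Physics pairwise conflict, so at least 4 time slots are needed.
4 time slots suffice: Biology=1, Chemistry=2, Statistics=2, Algebra=1, Music=3, Econ=4, Physics=2. Every pair that conflicts lands in different time slots.

4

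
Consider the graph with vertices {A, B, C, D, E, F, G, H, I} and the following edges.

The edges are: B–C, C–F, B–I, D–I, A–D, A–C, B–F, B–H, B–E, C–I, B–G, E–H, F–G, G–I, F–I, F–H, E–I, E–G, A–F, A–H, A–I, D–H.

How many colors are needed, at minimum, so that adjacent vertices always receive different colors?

B, E, G, I form a clique, so at least 4 colors are needed.
One proper 4-coloring: A=green, B=green, C=yellow, D=blue, E=blue, F=blue, G=yellow, H=red, I=red. Every edge joins two different colors.

4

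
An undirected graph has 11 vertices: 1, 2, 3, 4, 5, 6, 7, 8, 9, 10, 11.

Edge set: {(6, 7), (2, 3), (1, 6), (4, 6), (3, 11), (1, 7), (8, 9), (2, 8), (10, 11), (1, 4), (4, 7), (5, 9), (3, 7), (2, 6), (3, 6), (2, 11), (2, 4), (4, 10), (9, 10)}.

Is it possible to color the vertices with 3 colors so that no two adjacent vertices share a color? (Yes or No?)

1, 4, 6, 7 are pairwise adjacent (a clique of size 4), so at least 4 colors are needed.
So 3 colors are not enough.

No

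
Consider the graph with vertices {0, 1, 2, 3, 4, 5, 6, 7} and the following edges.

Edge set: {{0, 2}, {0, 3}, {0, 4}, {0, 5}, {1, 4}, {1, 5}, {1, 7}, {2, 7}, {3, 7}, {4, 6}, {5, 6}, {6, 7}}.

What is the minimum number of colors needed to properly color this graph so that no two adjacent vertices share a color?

3

The cycle 7-1-4-0-2-7 has odd length 5, so it cannot be 2-colored; at least 3 colors are needed.
3 colors suffice: 0=a, 1=c, 2=b, 3=b, 4=b, 5=b, 6=c, 7=a. No two adjacent vertices share a color.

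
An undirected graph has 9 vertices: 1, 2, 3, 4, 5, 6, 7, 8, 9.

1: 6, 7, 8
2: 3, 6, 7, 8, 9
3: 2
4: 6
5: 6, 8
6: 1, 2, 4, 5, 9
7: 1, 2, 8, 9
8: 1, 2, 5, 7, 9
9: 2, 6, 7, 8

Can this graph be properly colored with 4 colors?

Yes

The chromatic number is 4. 2, 7, 8, 9 are pairwise adjacent (a clique of size 4), so at least 4 colors are needed.
4 colors suffice: color red → {1, 2, 4, 5}; color blue → {3, 6, 8}; color green → {9}; color yellow → {7}.
That is already a proper 4-coloring.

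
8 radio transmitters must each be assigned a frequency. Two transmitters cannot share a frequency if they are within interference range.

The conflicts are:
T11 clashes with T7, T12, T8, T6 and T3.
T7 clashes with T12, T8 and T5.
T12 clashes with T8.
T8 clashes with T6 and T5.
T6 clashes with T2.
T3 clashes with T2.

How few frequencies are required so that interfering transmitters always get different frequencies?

T11, T7, T12, T8 are mutually in conflict, so at least 4 frequencies are needed.
A valid assignment using 4 frequencies: T11=1, T7=3, T12=4, T8=2, T6=3, T3=2, T2=1, T5=1. Every pair that conflicts lands in different frequencies.

4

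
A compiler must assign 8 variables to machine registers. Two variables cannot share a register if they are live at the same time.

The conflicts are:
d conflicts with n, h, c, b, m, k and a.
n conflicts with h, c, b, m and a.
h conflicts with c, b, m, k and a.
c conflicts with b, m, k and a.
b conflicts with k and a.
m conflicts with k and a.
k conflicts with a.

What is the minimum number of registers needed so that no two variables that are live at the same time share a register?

d, n, h, c, m, a pairwise conflict, so at least 6 registers are needed.
6 registers suffice: register 1 → {a}; register 2 → {c}; register 3 → {d}; register 4 → {h}; register 5 → {n, k}; register 6 → {b, m}. Every pair that conflicts lands in different registers.

6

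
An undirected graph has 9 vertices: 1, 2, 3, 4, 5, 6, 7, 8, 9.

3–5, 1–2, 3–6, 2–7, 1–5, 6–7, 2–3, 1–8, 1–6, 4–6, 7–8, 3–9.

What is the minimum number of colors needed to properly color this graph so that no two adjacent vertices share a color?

2

3 and 5 are adjacent, so at least 2 colors are needed.
2 colors suffice: 1=a, 2=b, 3=a, 4=a, 5=b, 6=b, 7=a, 8=b, 9=b. No two adjacent vertices share a color.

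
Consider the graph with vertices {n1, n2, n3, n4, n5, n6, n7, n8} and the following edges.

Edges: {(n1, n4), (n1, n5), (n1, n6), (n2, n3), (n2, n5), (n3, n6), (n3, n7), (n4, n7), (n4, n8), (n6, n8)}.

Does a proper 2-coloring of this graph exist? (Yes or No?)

No

The cycle n2-n5-n1-n6-n3-n2 has odd length 5, so it cannot be 2-colored; at least 3 colors are needed.
So 2 colors are not enough.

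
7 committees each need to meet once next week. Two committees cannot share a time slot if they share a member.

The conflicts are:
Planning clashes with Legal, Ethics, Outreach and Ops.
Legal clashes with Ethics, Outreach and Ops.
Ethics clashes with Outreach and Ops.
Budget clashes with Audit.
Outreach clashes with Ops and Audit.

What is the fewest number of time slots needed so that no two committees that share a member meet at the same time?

Planning, Legal, Ethics, Outreach, Ops are mutually in conflict, so at least 5 time slots are needed.
Using 5 time slots: Planning=2, Legal=4, Ethics=3, Budget=1, Outreach=1, Ops=5, Audit=2. Each listed conflict is separated.

5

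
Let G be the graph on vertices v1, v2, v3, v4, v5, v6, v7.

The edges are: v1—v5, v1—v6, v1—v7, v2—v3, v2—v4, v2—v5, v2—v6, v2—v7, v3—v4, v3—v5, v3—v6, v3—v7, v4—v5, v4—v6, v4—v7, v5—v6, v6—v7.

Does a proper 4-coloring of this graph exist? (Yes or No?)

No

v2, v3, v4, v6, v7 are mutually adjacent (a clique of size 5), so at least 5 colors are needed.
So 4 colors are not enough.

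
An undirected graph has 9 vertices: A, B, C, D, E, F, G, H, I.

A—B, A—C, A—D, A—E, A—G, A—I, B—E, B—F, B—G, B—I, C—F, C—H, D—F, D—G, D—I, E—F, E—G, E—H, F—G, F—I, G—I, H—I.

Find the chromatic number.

D, F, G, I are mutually adjacent (a clique of size 4), so at least 4 colors are needed.
4 colors suffice: color 1 → {A, F, H}; color 2 → {C, E, I}; color 3 → {G}; color 4 → {B, D}. Each edge has distinct colors on its endpoints.

4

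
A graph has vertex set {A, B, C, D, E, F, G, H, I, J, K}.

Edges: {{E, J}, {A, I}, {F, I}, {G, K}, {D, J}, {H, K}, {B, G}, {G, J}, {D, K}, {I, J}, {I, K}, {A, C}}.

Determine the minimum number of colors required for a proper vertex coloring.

2

E and J are adjacent, so at least 2 colors are needed.
2 colors suffice: A=1, B=1, C=2, D=2, E=2, F=1, G=2, H=2, I=2, J=1, K=1. No two adjacent vertices share a color.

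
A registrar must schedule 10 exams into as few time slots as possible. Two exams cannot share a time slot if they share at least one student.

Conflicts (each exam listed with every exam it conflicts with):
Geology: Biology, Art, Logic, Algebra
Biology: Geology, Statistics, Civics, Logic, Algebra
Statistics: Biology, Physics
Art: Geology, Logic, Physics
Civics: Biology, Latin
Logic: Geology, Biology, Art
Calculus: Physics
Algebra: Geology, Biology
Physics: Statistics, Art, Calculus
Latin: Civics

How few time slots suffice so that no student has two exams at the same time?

Geology, Art, Logic pairwise conflict, so at least 3 time slots are needed.
3 time slots suffice: Geology=2, Biology=1, Statistics=3, Art=1, Civics=2, Logic=3, Calculus=1, Algebra=3, Physics=2, Latin=1. No two conflicting exams share a time slot.

3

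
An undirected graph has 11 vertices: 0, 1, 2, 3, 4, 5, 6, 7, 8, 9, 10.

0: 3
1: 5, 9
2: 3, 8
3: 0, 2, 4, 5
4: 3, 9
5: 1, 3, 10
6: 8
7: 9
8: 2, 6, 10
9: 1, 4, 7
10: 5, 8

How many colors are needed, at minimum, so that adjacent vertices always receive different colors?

3

The cycle 1-5-3-4-9-1 has odd length 5, so it cannot be 2-colored; at least 3 colors are needed.
3 colors suffice: color red → {3, 8, 9}; color blue → {0, 2, 4, 5, 6, 7}; color green → {1, 10}. Each edge has distinct colors on its endpoints.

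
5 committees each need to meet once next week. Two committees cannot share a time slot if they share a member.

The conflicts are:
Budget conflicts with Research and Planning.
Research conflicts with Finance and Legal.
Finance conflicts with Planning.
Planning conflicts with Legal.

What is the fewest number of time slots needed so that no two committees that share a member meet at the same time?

2

Finance and Planning conflict, so at least 2 time slots are needed.
A valid assignment using 2 time slots: Budget=2, Research=1, Finance=2, Planning=1, Legal=2. No two conflicting committees share a time slot.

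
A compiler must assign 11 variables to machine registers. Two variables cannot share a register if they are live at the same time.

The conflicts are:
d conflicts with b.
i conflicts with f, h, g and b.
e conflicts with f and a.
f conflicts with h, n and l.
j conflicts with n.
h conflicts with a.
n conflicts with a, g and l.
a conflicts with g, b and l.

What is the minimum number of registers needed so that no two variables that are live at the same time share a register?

3

i, f, h are mutually in conflict, so at least 3 registers are needed.
A valid assignment using 3 registers: d=1, i=2, e=2, f=1, j=1, h=3, n=2, a=1, g=3, b=3, l=3. Each listed conflict is separated.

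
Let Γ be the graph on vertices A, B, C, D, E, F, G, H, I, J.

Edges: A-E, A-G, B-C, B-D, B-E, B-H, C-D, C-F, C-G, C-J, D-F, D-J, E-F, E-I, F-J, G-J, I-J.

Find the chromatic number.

4

C, D, F, J are pairwise adjacent (a clique of size 4), so at least 4 colors are needed.
4 colors suffice: color 1 → {A, B, J}; color 2 → {C, E, H}; color 3 → {D, G, I}; color 4 → {F}. Each edge has distinct colors on its endpoints.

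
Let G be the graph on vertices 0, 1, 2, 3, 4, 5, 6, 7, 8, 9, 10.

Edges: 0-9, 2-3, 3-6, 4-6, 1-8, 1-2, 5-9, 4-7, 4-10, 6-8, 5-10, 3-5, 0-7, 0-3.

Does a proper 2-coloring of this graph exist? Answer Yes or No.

The cycle 6-4-7-0-3-6 has odd length 5, so it cannot be 2-colored; at least 3 colors are needed.
So 2 colors are not enough.

No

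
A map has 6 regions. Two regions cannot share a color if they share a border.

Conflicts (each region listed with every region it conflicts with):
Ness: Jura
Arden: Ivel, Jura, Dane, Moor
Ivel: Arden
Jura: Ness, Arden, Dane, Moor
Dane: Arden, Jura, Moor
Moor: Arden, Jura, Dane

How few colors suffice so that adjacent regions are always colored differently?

Arden, Jura, Dane, Moor are mutually in conflict, so at least 4 colors are needed.
4 colors suffice: color 1 → {Ivel, Jura}; color 2 → {Ness, Arden}; color 3 → {Moor}; color 4 → {Dane}. Every pair that conflicts lands in different colors.

4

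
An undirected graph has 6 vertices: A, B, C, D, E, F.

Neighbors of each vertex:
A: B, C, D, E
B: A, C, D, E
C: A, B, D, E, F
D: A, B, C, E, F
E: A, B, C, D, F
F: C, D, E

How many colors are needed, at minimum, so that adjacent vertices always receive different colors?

5

A, B, C, D, E form a clique, so at least 5 colors are needed.
One proper 5-coloring: A=5, B=4, C=1, D=2, E=3, F=4. Each edge has distinct colors on its endpoints.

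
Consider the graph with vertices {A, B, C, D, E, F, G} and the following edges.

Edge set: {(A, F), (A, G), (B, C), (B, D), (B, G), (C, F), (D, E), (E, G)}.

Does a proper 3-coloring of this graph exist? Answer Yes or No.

Yes

The chromatic number is 3. The cycle A-F-C-B-G-A has odd length 5, so it cannot be 2-colored; at least 3 colors are needed.
3 colors suffice: color 1 → {C, D, G}; color 2 → {B, E, F}; color 3 → {A}.
That is already a proper 3-coloring.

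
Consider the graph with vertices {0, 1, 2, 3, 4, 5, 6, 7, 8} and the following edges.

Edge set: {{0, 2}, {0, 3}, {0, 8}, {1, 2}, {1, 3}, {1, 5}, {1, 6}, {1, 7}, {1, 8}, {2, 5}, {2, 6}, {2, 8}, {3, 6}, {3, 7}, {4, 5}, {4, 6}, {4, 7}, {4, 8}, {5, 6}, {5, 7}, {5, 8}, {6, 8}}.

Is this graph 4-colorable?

1, 2, 5, 6, 8 form a clique, so at least 5 colors are needed.
So 4 colors are not enough.

No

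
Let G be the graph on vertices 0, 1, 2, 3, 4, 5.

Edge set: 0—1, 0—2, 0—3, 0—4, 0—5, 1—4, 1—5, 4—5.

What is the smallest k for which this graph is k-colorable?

0, 1, 4, 5 are pairwise adjacent (a clique of size 4), so at least 4 colors are needed.
4 colors suffice: color a → {0}; color b → {2, 3, 4}; color c → {5}; color d → {1}. Each edge has distinct colors on its endpoints.

4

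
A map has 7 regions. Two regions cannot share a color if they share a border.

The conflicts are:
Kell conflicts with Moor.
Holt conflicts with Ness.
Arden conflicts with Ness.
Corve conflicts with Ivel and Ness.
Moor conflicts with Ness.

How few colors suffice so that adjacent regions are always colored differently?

2

Corve and Ness conflict, so at least 2 colors are needed.
2 colors suffice: color 1 → {Kell, Ivel, Ness}; color 2 → {Holt, Arden, Corve, Moor}. Every pair that conflicts lands in different colors.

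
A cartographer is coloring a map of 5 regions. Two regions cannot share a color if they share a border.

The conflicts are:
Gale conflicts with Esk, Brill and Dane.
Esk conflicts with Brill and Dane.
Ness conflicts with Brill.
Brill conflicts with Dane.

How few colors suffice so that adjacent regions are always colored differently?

4

Gale, Esk, Brill, Dane are mutually in conflict, so at least 4 colors are needed.
4 colors suffice: color 1 → {Brill}; color 2 → {Ness, Dane}; color 3 → {Esk}; color 4 → {Gale}. Every pair that conflicts lands in different colors.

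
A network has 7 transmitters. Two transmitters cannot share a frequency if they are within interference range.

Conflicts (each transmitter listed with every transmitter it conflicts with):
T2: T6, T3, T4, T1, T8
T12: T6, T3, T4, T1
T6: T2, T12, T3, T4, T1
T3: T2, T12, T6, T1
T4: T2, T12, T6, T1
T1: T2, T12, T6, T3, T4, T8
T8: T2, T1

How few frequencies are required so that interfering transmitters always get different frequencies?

4

T12, T6, T3, T1 are mutually in conflict, so at least 4 frequencies are needed.
Using 4 frequencies: T2=3, T12=3, T6=2, T3=4, T4=4, T1=1, T8=2. No two conflicting transmitters share a frequency.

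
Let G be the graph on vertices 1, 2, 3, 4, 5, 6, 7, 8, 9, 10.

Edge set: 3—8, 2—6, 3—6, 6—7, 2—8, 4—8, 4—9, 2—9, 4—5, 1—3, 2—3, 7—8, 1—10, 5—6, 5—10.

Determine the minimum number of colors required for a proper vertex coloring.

3

2, 3, 8 are mutually adjacent, so at least 3 colors are needed.
One proper 3-coloring: 1=a, 2=b, 3=c, 4=c, 5=b, 6=a, 7=b, 8=a, 9=a, 10=c. Every edge joins two different colors.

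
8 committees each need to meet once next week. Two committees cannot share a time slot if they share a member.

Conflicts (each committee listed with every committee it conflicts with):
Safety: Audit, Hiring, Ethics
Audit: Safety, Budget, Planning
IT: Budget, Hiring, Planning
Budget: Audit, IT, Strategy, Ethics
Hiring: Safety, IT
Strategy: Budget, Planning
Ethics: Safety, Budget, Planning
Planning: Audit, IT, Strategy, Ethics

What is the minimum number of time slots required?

The cycle Ethics-Budget-IT-Hiring-Safety-Ethics has odd length 5, so it cannot be 2-colored; at least 3 time slots are needed.
3 time slots suffice: time slot 1 → {Safety, Budget, Planning}; time slot 2 → {Audit, IT, Strategy, Ethics}; time slot 3 → {Hiring}. Each listed conflict is separated.

3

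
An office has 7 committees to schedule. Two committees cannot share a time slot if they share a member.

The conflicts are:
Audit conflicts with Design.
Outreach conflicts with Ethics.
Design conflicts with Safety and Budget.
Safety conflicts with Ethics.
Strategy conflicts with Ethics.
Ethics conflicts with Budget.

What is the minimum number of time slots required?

Design and Budget conflict, so at least 2 time slots are needed.
2 time slots suffice: time slot 1 → {Design, Ethics}; time slot 2 → {Audit, Outreach, Safety, Strategy, Budget}. Each listed conflict is separated.

2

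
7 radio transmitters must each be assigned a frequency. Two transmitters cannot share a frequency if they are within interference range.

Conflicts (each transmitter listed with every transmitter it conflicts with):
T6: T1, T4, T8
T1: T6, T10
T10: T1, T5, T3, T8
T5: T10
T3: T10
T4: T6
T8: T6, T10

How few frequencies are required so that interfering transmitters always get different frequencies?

2

T1 and T10 conflict, so at least 2 frequencies are needed.
Using 2 frequencies: T6=1, T1=2, T10=1, T5=2, T3=2, T4=2, T8=2. Each listed conflict is separated.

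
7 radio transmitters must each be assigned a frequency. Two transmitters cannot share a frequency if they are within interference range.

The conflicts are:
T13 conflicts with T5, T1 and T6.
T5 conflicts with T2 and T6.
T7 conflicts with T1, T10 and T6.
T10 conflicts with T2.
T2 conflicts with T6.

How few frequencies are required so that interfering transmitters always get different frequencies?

3

T13, T5, T6 are mutually in conflict, so at least 3 frequencies are needed.
A valid assignment using 3 frequencies: T13=3, T5=2, T7=2, T1=1, T10=1, T2=3, T6=1. No two conflicting transmitters share a frequency.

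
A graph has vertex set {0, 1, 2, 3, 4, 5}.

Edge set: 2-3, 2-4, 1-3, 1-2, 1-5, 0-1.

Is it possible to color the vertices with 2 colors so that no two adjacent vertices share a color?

1, 2, 3 are pairwise adjacent, so at least 3 colors are needed.
So 2 colors are not enough.

No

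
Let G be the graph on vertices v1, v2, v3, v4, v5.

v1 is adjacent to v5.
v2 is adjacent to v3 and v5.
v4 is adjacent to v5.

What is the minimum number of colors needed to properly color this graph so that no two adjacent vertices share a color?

v2 and v3 are adjacent, so at least 2 colors are needed.
One proper 2-coloring: v1=2, v2=2, v3=1, v4=2, v5=1. No two adjacent vertices share a color.

2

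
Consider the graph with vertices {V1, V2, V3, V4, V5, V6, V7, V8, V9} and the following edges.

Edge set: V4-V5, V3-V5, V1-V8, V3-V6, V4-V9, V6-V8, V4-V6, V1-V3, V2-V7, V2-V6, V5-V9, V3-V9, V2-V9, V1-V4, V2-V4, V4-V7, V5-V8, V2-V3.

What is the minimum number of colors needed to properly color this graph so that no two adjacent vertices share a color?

3

V2, V4, V7 form a triangle, so at least 3 colors are needed.
3 colors suffice: color 1 → {V3, V4, V8}; color 2 → {V1, V2, V5}; color 3 → {V6, V7, V9}. Every edge joins two different colors.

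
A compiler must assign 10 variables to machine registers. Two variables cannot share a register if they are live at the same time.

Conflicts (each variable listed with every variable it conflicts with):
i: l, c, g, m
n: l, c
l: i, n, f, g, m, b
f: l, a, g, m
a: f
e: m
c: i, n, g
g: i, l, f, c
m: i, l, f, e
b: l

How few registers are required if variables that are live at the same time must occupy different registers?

3

i, l, g all conflict with each other, so at least 3 registers are needed.
A valid assignment using 3 registers: i=2, n=2, l=1, f=2, a=1, e=1, c=1, g=3, m=3, b=2. Each listed conflict is separated.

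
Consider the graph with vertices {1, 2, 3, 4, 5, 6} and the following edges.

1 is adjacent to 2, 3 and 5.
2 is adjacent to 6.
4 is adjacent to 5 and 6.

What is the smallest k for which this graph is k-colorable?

The cycle 2-1-5-4-6-2 has odd length 5, so it cannot be 2-colored; at least 3 colors are needed.
3 colors suffice: color a → {1, 6}; color b → {2, 3, 5}; color c → {4}. No two adjacent vertices share a color.

3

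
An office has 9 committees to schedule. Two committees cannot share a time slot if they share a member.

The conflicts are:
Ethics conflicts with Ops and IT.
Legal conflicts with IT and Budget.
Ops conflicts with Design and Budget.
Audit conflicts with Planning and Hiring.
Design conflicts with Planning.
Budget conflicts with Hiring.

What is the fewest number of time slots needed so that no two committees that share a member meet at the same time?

The cycle Ops-Ethics-IT-Legal-Budget-Ops has odd length 5, so it cannot be 2-colored; at least 3 time slots are needed.
Using 3 time slots: Ethics=2, Legal=3, Ops=1, Audit=1, Design=2, IT=1, Planning=3, Budget=2, Hiring=3. Each listed conflict is separated.

3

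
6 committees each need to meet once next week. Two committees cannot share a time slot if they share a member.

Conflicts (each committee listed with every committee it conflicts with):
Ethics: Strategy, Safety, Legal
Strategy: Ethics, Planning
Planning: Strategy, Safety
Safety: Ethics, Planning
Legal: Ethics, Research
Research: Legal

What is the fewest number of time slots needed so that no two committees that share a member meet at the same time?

Planning and Safety conflict, so at least 2 time slots are needed.
2 time slots suffice: time slot 1 → {Ethics, Planning, Research}; time slot 2 → {Strategy, Safety, Legal}. No two conflicting committees share a time slot.

2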